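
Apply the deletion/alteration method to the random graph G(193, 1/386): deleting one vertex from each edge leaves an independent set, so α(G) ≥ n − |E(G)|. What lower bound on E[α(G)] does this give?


E[|E(G)|] = C(193, 2)·p = 18528 · (1/386) = 48.
E[α(G)] ≥ n − E[|E(G)|] = 193 − 48 = 145.
Numerically: ≈ 145.000000.
(This is only a lower bound; the true E[α(G)] may be larger.)

E[α(G)] ≥ 145 ≈ 145.000000.


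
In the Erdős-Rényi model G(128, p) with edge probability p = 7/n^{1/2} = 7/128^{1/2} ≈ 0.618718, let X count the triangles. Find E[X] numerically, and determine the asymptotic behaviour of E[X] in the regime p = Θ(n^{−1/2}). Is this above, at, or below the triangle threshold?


Number of potential triangles: C(128, 3) = 341376.
Each occurs with probability p³ ≈ (0.618718)³ ≈ 2.36853150e-01.
By linearity: E[X] = C(128, 3)·p³ ≈ 341376 · 2.36853150e-01 ≈ 80855.981050.
Since α = 1/2 < 1, p = c/n^{1/2} ≫ 1/n is above the triangle threshold p ~ 1/n. Asymptotically E[X] ~ (c³/6)·n^{3(1−α)} = (7³/6)·n^{1.5} → ∞; triangles are abundant w.h.p.

E[X] ≈ 80855.981050; in regime p = Θ(1/n^{1/2}) E[X] diverges (above the triangle threshold p ~ 1/n).


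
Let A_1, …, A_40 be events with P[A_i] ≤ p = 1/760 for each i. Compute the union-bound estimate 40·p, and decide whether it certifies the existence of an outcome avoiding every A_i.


Union bound: P[∪_{i=1}^{40} A_i] ≤ Σ_i P[A_i] ≤ 40·p = 40·(1/760) = 1/19.
Numerically: 1/19 ≈ 0.0526316.
Is 1/19 < 1? YES.
Since P[∪ A_i] ≤ 1/19 < 1, the complement has P[∩ A_i^c] ≥ 1 − 1/19 = 18/19 > 0, so some outcome avoids every A_i.

40·p = 1/19 ≈ 0.0526316; existence CERTIFIED by the union bound.


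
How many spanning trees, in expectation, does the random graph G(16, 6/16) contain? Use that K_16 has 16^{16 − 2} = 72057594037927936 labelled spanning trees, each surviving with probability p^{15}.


K_16 has 16^{16 − 2} = 72057594037927936 labelled spanning trees.
For each such spanning tree H, let X_H = 1 if all 15 edges of H are present in G. Then P[X_H = 1] = p^{15} = (3/8)^{15} = 14348907/35184372088832.
By linearity: E[X] = Σ_H E[X_H] = 72057594037927936 · p^{15} = 72057594037927936 · 14348907/35184372088832 = 29386561536.
Numerically: E[X] ≈ 2.93866e+10.

E[X] = 72057594037927936 · (3/8)^{15} = 29386561536 ≈ 2.93866e+10.


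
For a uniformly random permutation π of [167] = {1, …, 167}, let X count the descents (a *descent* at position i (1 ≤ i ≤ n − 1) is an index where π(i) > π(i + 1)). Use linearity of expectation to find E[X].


Write X = Σ X_I over i = 1, …, 166, with X_I the indicator of one descent.
There are 166 indicators.
For each fixed i, the pair (π(i), π(i+1)) is a uniformly random ordered pair of distinct values from {1, …, 167}; by symmetry P[π(i) > π(i+1)] = 1/2.
By linearity: E[X] = 166 · (1/2) = (167 − 1) · (1/2) = 83 ≈ 83.00000.

E[X] = 83 = 83.00000.


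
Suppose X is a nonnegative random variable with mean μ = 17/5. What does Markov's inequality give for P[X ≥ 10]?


μ = E[X] = 17/5, a = 10.
Markov: P[X ≥ 10] ≤ μ/a = (17/5)/10 = 17/50.
Numerically: ≈ 0.3400.
(Since a = 10 > μ = 3.4000, the bound 17/50 is < 1 and informative.)

P[X ≥ 10] ≤ 17/50 ≈ 0.3400.


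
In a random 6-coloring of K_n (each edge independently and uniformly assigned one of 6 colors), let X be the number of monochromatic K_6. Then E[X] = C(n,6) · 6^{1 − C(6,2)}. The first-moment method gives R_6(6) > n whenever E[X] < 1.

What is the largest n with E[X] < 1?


We need C(n, 6) · 6^{1 − 15} < 1, i.e. C(n, 6) < 6^{15 − 1} = 78364164096.
Check values of n near the boundary:
  n = 197: C(197, 6) = 75176946208; 75176946208 < 78364164096? YES
  n = 198: C(198, 6) = 77526225777; 77526225777 < 78364164096? YES
  n = 199: C(199, 6) = 79936367511; 79936367511 < 78364164096? NO
  n = 200: C(200, 6) = 82408626300; 82408626300 < 78364164096? NO
  n = 201: C(201, 6) = 84944276340; 84944276340 < 78364164096? NO
The largest n with C(n, 6) < 78364164096 is n = 198 (where E[X] = 25842075259/26121388032 ≈ 0.98931). Hence R_6(6) > 198, i.e. R_6(6) ≥ 199.

Largest n = 198; hence R_6(6) > 198.


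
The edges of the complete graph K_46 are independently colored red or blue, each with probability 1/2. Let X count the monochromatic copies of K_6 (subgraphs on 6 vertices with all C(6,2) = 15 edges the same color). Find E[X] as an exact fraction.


Let X = Σ_S X_S over the C(46, 6) = 9366819 subsets S of size 6, where X_S = 1 if the K_6 on S is monochromatic.
For a fixed S, the K_6 on S has C(6, 2) = 15 edges. P[all 15 edges red] = (1/2)^15, and likewise for blue, so P[monochromatic] = 2·(1/2)^15 = 2^{1 − 15} = 1/16384.
By linearity of expectation: E[X] = C(46, 6) · 2^{1 − 15} = 9366819 · 1/16384 = 9366819/16384.
Numerically: E[X] ≈ 571.7053.

E[X] = C(46,6)·2^(1−C(6,2)) = 9366819/16384 ≈ 571.7053.


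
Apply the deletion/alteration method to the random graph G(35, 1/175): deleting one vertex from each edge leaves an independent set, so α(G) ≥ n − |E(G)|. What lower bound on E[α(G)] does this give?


E[|E(G)|] = C(35, 2)·p = 595 · (1/175) = 17/5.
E[α(G)] ≥ n − E[|E(G)|] = 35 − 17/5 = 158/5.
Numerically: ≈ 31.600.
(This is only a lower bound; the true E[α(G)] may be larger.)

E[α(G)] ≥ 158/5 ≈ 31.600.


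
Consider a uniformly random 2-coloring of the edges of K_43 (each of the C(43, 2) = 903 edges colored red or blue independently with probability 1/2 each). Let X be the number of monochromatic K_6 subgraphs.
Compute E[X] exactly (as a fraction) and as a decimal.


Let X = Σ_S X_S over the C(43, 6) = 6096454 subsets S of size 6, where X_S = 1 if the K_6 on S is monochromatic.
For a fixed S, the K_6 on S has C(6, 2) = 15 edges. P[all 15 edges red] = (1/2)^15, and likewise for blue, so P[monochromatic] = 2·(1/2)^15 = 2^{1 − 15} = 1/16384.
By linearity of expectation: E[X] = C(43, 6) · 2^{1 − 15} = 6096454 · 1/16384 = 3048227/8192.
Numerically: E[X] ≈ 372.09802.

E[X] = C(43,6)·2^(1−C(6,2)) = 3048227/8192 ≈ 372.09802.


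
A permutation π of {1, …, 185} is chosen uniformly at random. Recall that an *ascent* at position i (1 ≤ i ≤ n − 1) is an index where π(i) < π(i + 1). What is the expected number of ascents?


Write X = Σ X_I over i = 1, …, 184, with X_I the indicator of one ascent.
There are 184 indicators.
For each fixed i, the pair (π(i), π(i+1)) is a uniformly random ordered pair of distinct values from {1, …, 185}; by symmetry P[π(i) < π(i+1)] = 1/2.
By linearity: E[X] = 184 · (1/2) = (185 − 1) · (1/2) = 92 ≈ 92.0000.

E[X] = 92 = 92.0000.


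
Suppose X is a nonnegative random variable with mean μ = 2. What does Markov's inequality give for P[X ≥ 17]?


μ = E[X] = 2, a = 17.
Markov: P[X ≥ 17] ≤ μ/a = (2)/17 = 2/17.
Numerically: ≈ 0.117647.
(Since a = 17 > μ = 2.000000, the bound 2/17 is < 1 and informative.)

P[X ≥ 17] ≤ 2/17 ≈ 0.117647.


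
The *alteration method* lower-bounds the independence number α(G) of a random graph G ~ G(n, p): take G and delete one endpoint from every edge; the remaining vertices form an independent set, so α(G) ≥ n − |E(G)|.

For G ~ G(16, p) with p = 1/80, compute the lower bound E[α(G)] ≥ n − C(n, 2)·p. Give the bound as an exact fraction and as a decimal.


E[|E(G)|] = C(16, 2)·p = 120 · (1/80) = 3/2.
E[α(G)] ≥ n − E[|E(G)|] = 16 − 3/2 = 29/2.
Numerically: ≈ 14.500000.
(This is only a lower bound; the true E[α(G)] may be larger.)

E[α(G)] ≥ 29/2 ≈ 14.500000.


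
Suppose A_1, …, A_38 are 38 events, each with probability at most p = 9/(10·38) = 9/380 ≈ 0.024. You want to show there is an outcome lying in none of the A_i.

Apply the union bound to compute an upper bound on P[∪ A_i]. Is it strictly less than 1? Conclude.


Union bound: P[∪_{i=1}^{38} A_i] ≤ Σ_i P[A_i] ≤ 38·p = 38·(9/380) = 9/10.
Numerically: 9/10 ≈ 0.900.
Is 9/10 < 1? YES.
Since P[∪ A_i] ≤ 9/10 < 1, the complement has P[∩ A_i^c] ≥ 1 − 9/10 = 1/10 > 0, so some outcome avoids every A_i.

38·p = 9/10 ≈ 0.900; existence CERTIFIED by the union bound.


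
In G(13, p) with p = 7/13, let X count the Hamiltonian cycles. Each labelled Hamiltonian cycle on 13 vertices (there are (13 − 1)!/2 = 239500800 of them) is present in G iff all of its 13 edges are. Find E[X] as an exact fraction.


K_13 has (13 − 1)!/2 = 239500800 labelled Hamiltonian cycles.
For each such Hamiltonian cycle H, let X_H = 1 if all 13 edges of H are present in G. Then P[X_H = 1] = p^{13} = (7/13)^{13} = 96889010407/302875106592253.
By linearity of expectation: E[X] = Σ_H E[X_H] = 239500800 · p^{13} = 239500800 · 96889010407/302875106592253 = 23204995503684825600/302875106592253.
Numerically: E[X] ≈ 76616.

E[X] = 239500800 · (7/13)^{13} = 23204995503684825600/302875106592253 ≈ 76616.


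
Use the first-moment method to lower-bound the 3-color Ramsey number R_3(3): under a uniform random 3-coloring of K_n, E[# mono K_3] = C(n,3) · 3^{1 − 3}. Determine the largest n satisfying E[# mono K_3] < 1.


We need C(n, 3) · 3^{1 − 3} < 1, i.e. C(n, 3) < 3^{3 − 1} = 9.
Check values of n near the boundary:
  n = 3: C(3, 3) = 1; 1 < 9? YES
  n = 4: C(4, 3) = 4; 4 < 9? YES
  n = 5: C(5, 3) = 10; 10 < 9? NO
  n = 6: C(6, 3) = 20; 20 < 9? NO
  n = 7: C(7, 3) = 35; 35 < 9? NO
The largest n with C(n, 3) < 9 is n = 4 (where E[X] = 4/9 ≈ 0.444). Hence R_3(3) > 4, i.e. R_3(3) ≥ 5.

Largest n = 4; hence R_3(3) > 4.


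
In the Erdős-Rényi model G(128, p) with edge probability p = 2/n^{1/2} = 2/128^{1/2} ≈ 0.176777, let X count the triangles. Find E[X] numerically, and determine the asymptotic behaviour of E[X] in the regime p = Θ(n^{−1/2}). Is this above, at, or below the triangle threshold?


Number of potential triangles: C(128, 3) = 341376.
Each occurs with probability p³ ≈ (0.176777)³ ≈ 5.52427173e-03.
By linearity: E[X] = C(128, 3)·p³ ≈ 341376 · 5.52427173e-03 ≈ 1885.853785.
Since α = 1/2 < 1, p = c/n^{1/2} ≫ 1/n is above the triangle threshold p ~ 1/n. Asymptotically E[X] ~ (c³/6)·n^{3(1−α)} = (2³/6)·n^{1.5} → ∞; triangles are abundant w.h.p.

E[X] ≈ 1885.853785; in regime p = Θ(1/n^{1/2}) E[X] diverges (above the triangle threshold p ~ 1/n).


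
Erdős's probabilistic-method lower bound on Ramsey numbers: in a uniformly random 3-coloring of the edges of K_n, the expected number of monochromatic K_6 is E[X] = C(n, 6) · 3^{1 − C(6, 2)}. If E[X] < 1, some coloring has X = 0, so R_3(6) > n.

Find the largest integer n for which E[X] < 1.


We need C(n, 6) · 3^{1 − 15} < 1, i.e. C(n, 6) < 3^{15 − 1} = 4782969.
Check values of n near the boundary:
  n = 37: C(37, 6) = 2324784; 2324784 < 4782969? YES
  n = 38: C(38, 6) = 2760681; 2760681 < 4782969? YES
  n = 39: C(39, 6) = 3262623; 3262623 < 4782969? YES
  n = 40: C(40, 6) = 3838380; 3838380 < 4782969? YES
  n = 41: C(41, 6) = 4496388; 4496388 < 4782969? YES
  n = 42: C(42, 6) = 5245786; 5245786 < 4782969? NO
The largest n with C(n, 6) < 4782969 is n = 41 (where E[X] = 1498796/1594323 ≈ 0.94008). Hence R_3(6) > 41, i.e. R_3(6) ≥ 42.

Largest n = 41; hence R_3(6) > 41.


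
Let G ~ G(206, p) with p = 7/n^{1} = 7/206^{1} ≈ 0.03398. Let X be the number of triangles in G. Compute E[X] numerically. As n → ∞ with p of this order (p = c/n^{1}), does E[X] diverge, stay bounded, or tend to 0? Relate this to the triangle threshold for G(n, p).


Number of potential triangles: C(206, 3) = 1435820.
Each occurs with probability p³ ≈ (0.03398)³ ≈ 3.923670e-05.
By linearity: E[X] = C(206, 3)·p³ ≈ 1435820 · 3.923670e-05 ≈ 56.3368.
Here α = 1, so p = 7/n is exactly at the triangle threshold p ~ 1/n. Asymptotically E[X] → c³/6 = 7³/6 = 343/6 ≈ 57.1667, a bounded constant. In this regime the triangle count is asymptotically Poisson(c³/6).

E[X] ≈ 56.3368; in regime p = Θ(1/n^{1}) E[X] stays bounded (at the triangle threshold p ~ 1/n).


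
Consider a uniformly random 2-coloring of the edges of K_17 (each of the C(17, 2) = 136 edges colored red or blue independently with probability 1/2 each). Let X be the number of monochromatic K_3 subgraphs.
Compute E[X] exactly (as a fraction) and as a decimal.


Let X = Σ_S X_S over the C(17, 3) = 680 subsets S of size 3, where X_S = 1 if the K_3 on S is monochromatic.
For a fixed S, the K_3 on S has C(3, 2) = 3 edges. P[all 3 edges red] = (1/2)^3, and likewise for blue, so P[monochromatic] = 2·(1/2)^3 = 2^{1 − 3} = 1/4.
By linearity: E[X] = C(17, 3) · 2^{1 − 3} = 680 · 1/4 = 170.
Numerically: E[X] ≈ 170.0000.

E[X] = C(17,3)·2^(1−C(3,2)) = 170 ≈ 170.0000.


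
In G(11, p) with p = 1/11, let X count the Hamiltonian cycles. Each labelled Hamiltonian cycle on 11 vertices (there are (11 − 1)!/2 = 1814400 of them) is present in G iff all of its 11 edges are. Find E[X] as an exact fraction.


K_11 has (11 − 1)!/2 = 1814400 labelled Hamiltonian cycles.
For each such Hamiltonian cycle H, let X_H = 1 if all 11 edges of H are present in G. Then P[X_H = 1] = p^{11} = (1/11)^{11} = 1/285311670611.
By linearity of expectation: E[X] = Σ_H E[X_H] = 1814400 · p^{11} = 1814400 · 1/285311670611 = 1814400/285311670611.
Numerically: E[X] ≈ 6.3594e-06.

E[X] = 1814400 · (1/11)^{11} = 1814400/285311670611 ≈ 6.3594e-06.


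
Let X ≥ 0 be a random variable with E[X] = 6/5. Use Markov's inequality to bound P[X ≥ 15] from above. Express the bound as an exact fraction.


μ = E[X] = 6/5, a = 15.
Markov: P[X ≥ 15] ≤ μ/a = (6/5)/15 = 2/25.
Numerically: ≈ 0.0800.
(Since a = 15 > μ = 1.2000, the bound 2/25 is < 1 and informative.)

P[X ≥ 15] ≤ 2/25 ≈ 0.0800.


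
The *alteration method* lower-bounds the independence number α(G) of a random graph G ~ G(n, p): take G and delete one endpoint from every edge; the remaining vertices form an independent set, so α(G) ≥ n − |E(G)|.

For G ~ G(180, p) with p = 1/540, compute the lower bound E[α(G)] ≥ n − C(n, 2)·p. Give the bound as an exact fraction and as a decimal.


E[|E(G)|] = C(180, 2)·p = 16110 · (1/540) = 179/6.
E[α(G)] ≥ n − E[|E(G)|] = 180 − 179/6 = 901/6.
Numerically: ≈ 150.167.
(This is only a lower bound; the true E[α(G)] may be larger.)

E[α(G)] ≥ 901/6 ≈ 150.167.


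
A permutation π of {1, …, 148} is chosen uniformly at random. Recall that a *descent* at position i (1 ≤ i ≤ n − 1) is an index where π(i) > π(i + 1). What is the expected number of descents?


Write X = Σ X_I over i = 1, …, 147, with X_I the indicator of one descent.
There are 147 indicators.
For each fixed i, the pair (π(i), π(i+1)) is a uniformly random ordered pair of distinct values from {1, …, 148}; by symmetry P[π(i) > π(i+1)] = 1/2.
By linearity: E[X] = 147 · (1/2) = (148 − 1) · (1/2) = 147/2 ≈ 73.500000.

E[X] = 147/2 = 73.500000.


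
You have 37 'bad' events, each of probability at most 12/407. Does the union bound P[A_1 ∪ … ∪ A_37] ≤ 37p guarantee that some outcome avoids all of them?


Union bound: P[∪_{i=1}^{37} A_i] ≤ Σ_i P[A_i] ≤ 37·p = 37·(12/407) = 12/11.
Numerically: 12/11 ≈ 1.090909.
Is 12/11 < 1? NO.
Since the bound 12/11 is ≥ 1, the union bound is uninformative here; it does NOT by itself certify existence.

37·p = 12/11 ≈ 1.090909; existence NOT certified by the union bound.


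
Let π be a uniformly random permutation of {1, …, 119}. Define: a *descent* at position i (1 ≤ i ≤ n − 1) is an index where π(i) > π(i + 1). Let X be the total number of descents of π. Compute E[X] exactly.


Write X = Σ X_I over i = 1, …, 118, with X_I the indicator of one descent.
There are 118 indicators.
For each fixed i, the pair (π(i), π(i+1)) is a uniformly random ordered pair of distinct values from {1, …, 119}; by symmetry P[π(i) > π(i+1)] = 1/2.
By linearity: E[X] = 118 · (1/2) = (119 − 1) · (1/2) = 59 ≈ 59.000.

E[X] = 59 = 59.000.


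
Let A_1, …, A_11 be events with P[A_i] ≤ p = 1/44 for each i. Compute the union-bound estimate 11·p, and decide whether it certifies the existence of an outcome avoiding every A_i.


Union bound: P[∪_{i=1}^{11} A_i] ≤ Σ_i P[A_i] ≤ 11·p = 11·(1/44) = 1/4.
Numerically: 1/4 ≈ 0.2500.
Is 1/4 < 1? YES.
Since P[∪ A_i] ≤ 1/4 < 1, the complement has P[∩ A_i^c] ≥ 1 − 1/4 = 3/4 > 0, so some outcome avoids every A_i.

11·p = 1/4 ≈ 0.2500; existence CERTIFIED by the union bound.


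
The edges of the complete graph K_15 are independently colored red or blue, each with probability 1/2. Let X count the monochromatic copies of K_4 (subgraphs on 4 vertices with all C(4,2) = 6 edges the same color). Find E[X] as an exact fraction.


Let X = Σ_S X_S over the C(15, 4) = 1365 subsets S of size 4, where X_S = 1 if the K_4 on S is monochromatic.
For a fixed S, the K_4 on S has C(4, 2) = 6 edges. P[all 6 edges red] = (1/2)^6, and likewise for blue, so P[monochromatic] = 2·(1/2)^6 = 2^{1 − 6} = 1/32.
By linearity of expectation: E[X] = C(15, 4) · 2^{1 − 6} = 1365 · 1/32 = 1365/32.
Numerically: E[X] ≈ 42.656.

E[X] = C(15,4)·2^(1−C(4,2)) = 1365/32 ≈ 42.656.


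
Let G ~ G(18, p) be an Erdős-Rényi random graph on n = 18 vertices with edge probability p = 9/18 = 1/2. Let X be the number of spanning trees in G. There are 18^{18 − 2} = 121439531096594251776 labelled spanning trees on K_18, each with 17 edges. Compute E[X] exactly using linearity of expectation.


K_18 has 18^{18 − 2} = 121439531096594251776 labelled spanning trees.
For each such spanning tree H, let X_H = 1 if all 17 edges of H are present in G. Then P[X_H = 1] = p^{17} = (1/2)^{17} = 1/131072.
By linearity: E[X] = Σ_H E[X_H] = 121439531096594251776 · p^{17} = 121439531096594251776 · 1/131072 = 1853020188851841/2.
Numerically: E[X] ≈ 9.2651e+14.

E[X] = 121439531096594251776 · (1/2)^{17} = 1853020188851841/2 ≈ 9.2651e+14.


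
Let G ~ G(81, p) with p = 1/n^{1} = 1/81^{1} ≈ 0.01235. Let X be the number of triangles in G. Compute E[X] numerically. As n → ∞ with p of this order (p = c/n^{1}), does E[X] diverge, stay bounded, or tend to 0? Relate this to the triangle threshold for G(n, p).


Number of potential triangles: C(81, 3) = 85320.
Each occurs with probability p³ ≈ (0.01235)³ ≈ 1.881676e-06.
By linearity: E[X] = C(81, 3)·p³ ≈ 85320 · 1.881676e-06 ≈ 0.1605.
Here α = 1, so p = 1/n is exactly at the triangle threshold p ~ 1/n. Asymptotically E[X] → c³/6 = 1³/6 = 1/6 ≈ 0.1667, a bounded constant. In this regime the triangle count is asymptotically Poisson(c³/6).

E[X] ≈ 0.1605; in regime p = Θ(1/n^{1}) E[X] stays bounded (at the triangle threshold p ~ 1/n).


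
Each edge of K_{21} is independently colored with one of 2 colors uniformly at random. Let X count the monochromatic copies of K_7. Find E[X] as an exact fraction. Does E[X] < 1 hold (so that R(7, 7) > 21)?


E[X] = C(21, 7) · 2^{1 − 21} = 116280 · 2^{−20} = 116280/1048576.
As a reduced fraction: E[X] = 14535/131072 ≈ 0.1109.
Is E[X] < 1? YES.
Since E[X] < 1, there exists a 2-coloring of K_{21} with no monochromatic K_7; hence R(7, 7) > 21.

E[X] = 14535/131072 ≈ 0.1109; E[X] < 1, so R(7, 7) > 21.


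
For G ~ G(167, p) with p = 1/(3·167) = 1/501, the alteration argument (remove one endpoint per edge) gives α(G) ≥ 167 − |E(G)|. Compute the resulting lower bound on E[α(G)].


E[|E(G)|] = C(167, 2)·p = 13861 · (1/501) = 83/3.
E[α(G)] ≥ n − E[|E(G)|] = 167 − 83/3 = 418/3.
Numerically: ≈ 139.3333.
(This is only a lower bound; the true E[α(G)] may be larger.)

E[α(G)] ≥ 418/3 ≈ 139.3333.


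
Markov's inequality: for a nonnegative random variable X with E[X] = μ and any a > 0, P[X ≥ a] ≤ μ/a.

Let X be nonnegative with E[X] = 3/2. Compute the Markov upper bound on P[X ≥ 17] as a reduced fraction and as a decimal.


μ = E[X] = 3/2, a = 17.
Markov: P[X ≥ 17] ≤ μ/a = (3/2)/17 = 3/34.
Numerically: ≈ 0.08824.
(Since a = 17 > μ = 1.50000, the bound 3/34 is < 1 and informative.)

P[X ≥ 17] ≤ 3/34 ≈ 0.08824.


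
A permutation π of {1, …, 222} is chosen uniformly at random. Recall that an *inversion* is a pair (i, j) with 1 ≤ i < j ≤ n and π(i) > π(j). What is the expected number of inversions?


Write X = Σ X_I over the C(222, 2) = 24531 pairs i < j, with X_I the indicator of one inversion.
There are 24531 indicators.
For each fixed pair i < j, the values π(i) and π(j) are two distinct elements of {1, …, 222} in uniformly random order; by symmetry P[π(i) > π(j)] = 1/2.
By linearity: E[X] = 24531 · (1/2) = C(222, 2) · (1/2) = 24531/2 = 24531/2 ≈ 12265.5000.

E[X] = 24531/2 = 12265.5000.


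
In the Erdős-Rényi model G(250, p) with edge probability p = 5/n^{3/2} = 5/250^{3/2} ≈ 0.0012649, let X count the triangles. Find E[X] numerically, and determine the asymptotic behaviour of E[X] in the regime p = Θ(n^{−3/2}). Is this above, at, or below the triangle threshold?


Number of potential triangles: C(250, 3) = 2573000.
Each occurs with probability p³ ≈ (0.0012649)³ ≈ 2.0238577e-09.
By linearity: E[X] = C(250, 3)·p³ ≈ 2573000 · 2.0238577e-09 ≈ 0.00521.
Since α = 3/2 > 1, p = c/n^{3/2} = o(1/n) is below the triangle threshold p ~ 1/n. Asymptotically E[X] ~ (c³/6)·n^{3(1−α)} = (5³/6)·n^{-1.5} → 0, so by Markov's inequality G has no triangles w.h.p.

E[X] ≈ 0.00521; in regime p = Θ(1/n^{3/2}) E[X] tends to 0 (below the triangle threshold p ~ 1/n).


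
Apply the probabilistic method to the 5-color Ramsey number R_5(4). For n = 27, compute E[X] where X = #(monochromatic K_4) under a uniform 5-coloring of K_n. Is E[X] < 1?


E[X] = C(27, 4) · 5^{1 − 6} = 17550 · 5^{−5} = 17550/3125.
As a reduced fraction: E[X] = 702/125 ≈ 5.616000.
Is E[X] < 1? NO.
Since E[X] ≥ 1, the first-moment bound is inconclusive at n = 27; it does NOT by itself certify R_5(4) > 27.

E[X] = 702/125 ≈ 5.616000; E[X] ≥ 1; first-moment method inconclusive here.


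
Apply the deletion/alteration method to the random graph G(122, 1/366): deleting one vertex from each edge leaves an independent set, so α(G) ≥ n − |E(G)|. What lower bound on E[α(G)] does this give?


E[|E(G)|] = C(122, 2)·p = 7381 · (1/366) = 121/6.
E[α(G)] ≥ n − E[|E(G)|] = 122 − 121/6 = 611/6.
Numerically: ≈ 101.833.
(This is only a lower bound; the true E[α(G)] may be larger.)

E[α(G)] ≥ 611/6 ≈ 101.833.


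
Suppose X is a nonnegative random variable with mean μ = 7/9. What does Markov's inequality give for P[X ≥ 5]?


μ = E[X] = 7/9, a = 5.
Markov: P[X ≥ 5] ≤ μ/a = (7/9)/5 = 7/45.
Numerically: ≈ 0.155556.
(Since a = 5 > μ = 0.777778, the bound 7/45 is < 1 and informative.)

P[X ≥ 5] ≤ 7/45 ≈ 0.155556.


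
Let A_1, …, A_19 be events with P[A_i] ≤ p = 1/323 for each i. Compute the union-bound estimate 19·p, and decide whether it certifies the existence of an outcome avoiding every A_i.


Union bound: P[∪_{i=1}^{19} A_i] ≤ Σ_i P[A_i] ≤ 19·p = 19·(1/323) = 1/17.
Numerically: 1/17 ≈ 0.058824.
Is 1/17 < 1? YES.
Since P[∪ A_i] ≤ 1/17 < 1, the complement has P[∩ A_i^c] ≥ 1 − 1/17 = 16/17 > 0, so some outcome avoids every A_i.

19·p = 1/17 ≈ 0.058824; existence CERTIFIED by the union bound.


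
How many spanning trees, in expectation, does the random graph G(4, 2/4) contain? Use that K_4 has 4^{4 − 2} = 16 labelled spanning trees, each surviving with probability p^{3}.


K_4 has 4^{4 − 2} = 16 labelled spanning trees.
For each such spanning tree H, let X_H = 1 if all 3 edges of H are present in G. Then P[X_H = 1] = p^{3} = (1/2)^{3} = 1/8.
By linearity: E[X] = Σ_H E[X_H] = 16 · p^{3} = 16 · 1/8 = 2.
Numerically: E[X] ≈ 2.

E[X] = 16 · (1/2)^{3} = 2 ≈ 2.


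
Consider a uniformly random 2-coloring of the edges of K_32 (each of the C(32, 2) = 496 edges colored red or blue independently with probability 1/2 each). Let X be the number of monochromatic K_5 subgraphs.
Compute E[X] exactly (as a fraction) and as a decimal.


Let X = Σ_S X_S over the C(32, 5) = 201376 subsets S of size 5, where X_S = 1 if the K_5 on S is monochromatic.
For a fixed S, the K_5 on S has C(5, 2) = 10 edges. P[all 10 edges red] = (1/2)^10, and likewise for blue, so P[monochromatic] = 2·(1/2)^10 = 2^{1 − 10} = 1/512.
By linearity: E[X] = C(32, 5) · 2^{1 − 10} = 201376 · 1/512 = 6293/16.
Numerically: E[X] ≈ 393.312500.

E[X] = C(32,5)·2^(1−C(5,2)) = 6293/16 ≈ 393.312500.


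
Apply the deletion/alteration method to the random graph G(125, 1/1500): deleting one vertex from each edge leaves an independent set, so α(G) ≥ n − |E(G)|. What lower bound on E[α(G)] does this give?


E[|E(G)|] = C(125, 2)·p = 7750 · (1/1500) = 31/6.
E[α(G)] ≥ n − E[|E(G)|] = 125 − 31/6 = 719/6.
Numerically: ≈ 119.833333.
(This is only a lower bound; the true E[α(G)] may be larger.)

E[α(G)] ≥ 719/6 ≈ 119.833333.


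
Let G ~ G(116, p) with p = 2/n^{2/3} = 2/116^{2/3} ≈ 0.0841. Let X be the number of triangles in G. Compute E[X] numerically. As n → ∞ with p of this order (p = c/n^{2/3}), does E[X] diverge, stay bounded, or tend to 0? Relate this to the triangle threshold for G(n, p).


Number of potential triangles: C(116, 3) = 253460.
Each occurs with probability p³ ≈ (0.0841)³ ≈ 5.94530e-04.
By linearity: E[X] = C(116, 3)·p³ ≈ 253460 · 5.94530e-04 ≈ 150.690.
Since α = 2/3 < 1, p = c/n^{2/3} ≫ 1/n is above the triangle threshold p ~ 1/n. Asymptotically E[X] ~ (c³/6)·n^{3(1−α)} = (2³/6)·n^{1} → ∞; triangles are abundant w.h.p.

E[X] ≈ 150.690; in regime p = Θ(1/n^{2/3}) E[X] diverges (above the triangle threshold p ~ 1/n).


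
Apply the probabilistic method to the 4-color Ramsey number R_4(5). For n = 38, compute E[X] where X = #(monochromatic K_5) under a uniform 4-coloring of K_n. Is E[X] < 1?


E[X] = C(38, 5) · 4^{1 − 10} = 501942 · 4^{−9} = 501942/262144.
As a reduced fraction: E[X] = 250971/131072 ≈ 1.91476.
Is E[X] < 1? NO.
Since E[X] ≥ 1, the first-moment bound is inconclusive at n = 38; it does NOT by itself certify R_4(5) > 38.

E[X] = 250971/131072 ≈ 1.91476; E[X] ≥ 1; first-moment method inconclusive here.


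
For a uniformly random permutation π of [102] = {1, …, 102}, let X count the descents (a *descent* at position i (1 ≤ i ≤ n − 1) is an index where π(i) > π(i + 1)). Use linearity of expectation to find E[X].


Write X = Σ X_I over i = 1, …, 101, with X_I the indicator of one descent.
There are 101 indicators.
For each fixed i, the pair (π(i), π(i+1)) is a uniformly random ordered pair of distinct values from {1, …, 102}; by symmetry P[π(i) > π(i+1)] = 1/2.
By linearity: E[X] = 101 · (1/2) = (102 − 1) · (1/2) = 101/2 ≈ 50.500000.

E[X] = 101/2 = 50.500000.


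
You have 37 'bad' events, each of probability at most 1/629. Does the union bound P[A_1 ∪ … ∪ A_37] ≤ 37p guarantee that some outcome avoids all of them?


Union bound: P[∪_{i=1}^{37} A_i] ≤ Σ_i P[A_i] ≤ 37·p = 37·(1/629) = 1/17.
Numerically: 1/17 ≈ 0.0588235.
Is 1/17 < 1? YES.
Since P[∪ A_i] ≤ 1/17 < 1, the complement has P[∩ A_i^c] ≥ 1 − 1/17 = 16/17 > 0, so some outcome avoids every A_i.

37·p = 1/17 ≈ 0.0588235; existence CERTIFIED by the union bound.


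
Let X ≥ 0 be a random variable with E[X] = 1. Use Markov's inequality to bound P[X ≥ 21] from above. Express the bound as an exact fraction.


μ = E[X] = 1, a = 21.
Markov: P[X ≥ 21] ≤ μ/a = (1)/21 = 1/21.
Numerically: ≈ 0.048.
(Since a = 21 > μ = 1.000, the bound 1/21 is < 1 and informative.)

P[X ≥ 21] ≤ 1/21 ≈ 0.048.


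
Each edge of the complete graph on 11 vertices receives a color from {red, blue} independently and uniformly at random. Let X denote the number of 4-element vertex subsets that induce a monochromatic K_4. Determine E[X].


Let X = Σ_S X_S over the C(11, 4) = 330 subsets S of size 4, where X_S = 1 if the K_4 on S is monochromatic.
For a fixed S, the K_4 on S has C(4, 2) = 6 edges. P[all 6 edges red] = (1/2)^6, and likewise for blue, so P[monochromatic] = 2·(1/2)^6 = 2^{1 − 6} = 1/32.
Summing: E[X] = C(11, 4) · 2^{1 − 6} = 330 · 1/32 = 165/16.
Numerically: E[X] ≈ 10.31250.

E[X] = C(11,4)·2^(1−C(4,2)) = 165/16 ≈ 10.31250.


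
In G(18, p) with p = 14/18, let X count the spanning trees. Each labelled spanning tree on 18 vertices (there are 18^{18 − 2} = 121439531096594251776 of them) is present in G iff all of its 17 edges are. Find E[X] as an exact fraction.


K_18 has 18^{18 − 2} = 121439531096594251776 labelled spanning trees.
For each such spanning tree H, let X_H = 1 if all 17 edges of H are present in G. Then P[X_H = 1] = p^{17} = (7/9)^{17} = 232630513987207/16677181699666569.
By linearity of expectation: E[X] = Σ_H E[X_H] = 121439531096594251776 · p^{17} = 121439531096594251776 · 232630513987207/16677181699666569 = 15245673364665597952/9.
Numerically: E[X] ≈ 1.69396e+18.

E[X] = 121439531096594251776 · (7/9)^{17} = 15245673364665597952/9 ≈ 1.69396e+18.


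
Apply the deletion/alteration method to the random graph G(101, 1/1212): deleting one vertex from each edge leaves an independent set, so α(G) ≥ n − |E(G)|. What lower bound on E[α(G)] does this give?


E[|E(G)|] = C(101, 2)·p = 5050 · (1/1212) = 25/6.
E[α(G)] ≥ n − E[|E(G)|] = 101 − 25/6 = 581/6.
Numerically: ≈ 96.8333.
(This is only a lower bound; the true E[α(G)] may be larger.)

E[α(G)] ≥ 581/6 ≈ 96.8333.


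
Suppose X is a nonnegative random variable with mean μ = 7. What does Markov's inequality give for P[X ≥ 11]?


μ = E[X] = 7, a = 11.
Markov: P[X ≥ 11] ≤ μ/a = (7)/11 = 7/11.
Numerically: ≈ 0.63636.
(Since a = 11 > μ = 7.00000, the bound 7/11 is < 1 and informative.)

P[X ≥ 11] ≤ 7/11 ≈ 0.63636.


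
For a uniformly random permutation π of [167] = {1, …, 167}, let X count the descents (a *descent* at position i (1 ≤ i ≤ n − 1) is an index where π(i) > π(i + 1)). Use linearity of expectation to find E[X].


Write X = Σ X_I over i = 1, …, 166, with X_I the indicator of one descent.
There are 166 indicators.
For each fixed i, the pair (π(i), π(i+1)) is a uniformly random ordered pair of distinct values from {1, …, 167}; by symmetry P[π(i) > π(i+1)] = 1/2.
By linearity: E[X] = 166 · (1/2) = (167 − 1) · (1/2) = 83 ≈ 83.000000.

E[X] = 83 = 83.000000.


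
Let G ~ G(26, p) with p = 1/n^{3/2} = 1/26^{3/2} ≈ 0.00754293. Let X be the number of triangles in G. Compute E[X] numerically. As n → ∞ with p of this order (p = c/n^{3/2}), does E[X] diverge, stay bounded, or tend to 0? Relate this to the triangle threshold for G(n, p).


Number of potential triangles: C(26, 3) = 2600.
Each occurs with probability p³ ≈ (0.00754293)³ ≈ 4.29160689e-07.
By linearity: E[X] = C(26, 3)·p³ ≈ 2600 · 4.29160689e-07 ≈ 0.001116.
Since α = 3/2 > 1, p = c/n^{3/2} = o(1/n) is below the triangle threshold p ~ 1/n. Asymptotically E[X] ~ (c³/6)·n^{3(1−α)} = (1³/6)·n^{-1.5} → 0, so by Markov's inequality G has no triangles w.h.p.

E[X] ≈ 0.001116; in regime p = Θ(1/n^{3/2}) E[X] tends to 0 (below the triangle threshold p ~ 1/n).


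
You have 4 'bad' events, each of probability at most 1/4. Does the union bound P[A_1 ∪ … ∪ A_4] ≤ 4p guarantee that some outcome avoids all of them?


Union bound: P[∪_{i=1}^{4} A_i] ≤ Σ_i P[A_i] ≤ 4·p = 4·(1/4) = 1.
Numerically: 1 ≈ 1.0000.
Is 1 < 1? NO.
Since the bound 1 is ≥ 1, the union bound is uninformative here; it does NOT by itself certify existence.

4·p = 1 ≈ 1.0000; existence NOT certified by the union bound.


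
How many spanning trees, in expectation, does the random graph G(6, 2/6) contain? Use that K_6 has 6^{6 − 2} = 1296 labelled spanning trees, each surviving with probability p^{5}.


K_6 has 6^{6 − 2} = 1296 labelled spanning trees.
For each such spanning tree H, let X_H = 1 if all 5 edges of H are present in G. Then P[X_H = 1] = p^{5} = (1/3)^{5} = 1/243.
By linearity: E[X] = Σ_H E[X_H] = 1296 · p^{5} = 1296 · 1/243 = 16/3.
Numerically: E[X] ≈ 5.33333.

E[X] = 1296 · (1/3)^{5} = 16/3 ≈ 5.33333.


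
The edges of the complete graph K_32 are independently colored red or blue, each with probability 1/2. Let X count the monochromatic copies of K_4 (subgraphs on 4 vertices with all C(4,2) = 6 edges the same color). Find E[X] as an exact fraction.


Let X = Σ_S X_S over the C(32, 4) = 35960 subsets S of size 4, where X_S = 1 if the K_4 on S is monochromatic.
For a fixed S, the K_4 on S has C(4, 2) = 6 edges. P[all 6 edges red] = (1/2)^6, and likewise for blue, so P[monochromatic] = 2·(1/2)^6 = 2^{1 − 6} = 1/32.
By linearity: E[X] = C(32, 4) · 2^{1 − 6} = 35960 · 1/32 = 4495/4.
Numerically: E[X] ≈ 1123.7500.

E[X] = C(32,4)·2^(1−C(4,2)) = 4495/4 ≈ 1123.7500.


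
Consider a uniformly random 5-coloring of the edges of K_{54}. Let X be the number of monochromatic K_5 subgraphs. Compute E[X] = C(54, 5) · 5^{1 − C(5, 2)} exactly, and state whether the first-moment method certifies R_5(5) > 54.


E[X] = C(54, 5) · 5^{1 − 10} = 3162510 · 5^{−9} = 3162510/1953125.
As a reduced fraction: E[X] = 632502/390625 ≈ 1.6192051.
Is E[X] < 1? NO.
Since E[X] ≥ 1, the first-moment bound is inconclusive at n = 54; it does NOT by itself certify R_5(5) > 54.

E[X] = 632502/390625 ≈ 1.6192051; E[X] ≥ 1; first-moment method inconclusive here.


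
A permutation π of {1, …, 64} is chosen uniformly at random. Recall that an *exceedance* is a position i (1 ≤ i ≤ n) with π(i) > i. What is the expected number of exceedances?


Write X = Σ_{i=1}^{64} X_i, where X_i = 1_{π(i) > i}.
For each fixed i, π(i) is uniform over {1, …, 64} (marginal of a uniform permutation), so P[π(i) > i] = (n − i)/n. Summing: Σ_{i=1}^{64} (n − i)/n = (0 + 1 + … + 63)/64 = 64(64 − 1)/(2·64) = (64 − 1)/2.
Hence E[X] = Σ_{i=1}^{64} (64 − i)/64 = 63/2 ≈ 31.50000.

E[X] = 63/2 = 31.50000.


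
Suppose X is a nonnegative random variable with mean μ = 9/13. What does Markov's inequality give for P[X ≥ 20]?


μ = E[X] = 9/13, a = 20.
Markov: P[X ≥ 20] ≤ μ/a = (9/13)/20 = 9/260.
Numerically: ≈ 0.03462.
(Since a = 20 > μ = 0.69231, the bound 9/260 is < 1 and informative.)

P[X ≥ 20] ≤ 9/260 ≈ 0.03462.


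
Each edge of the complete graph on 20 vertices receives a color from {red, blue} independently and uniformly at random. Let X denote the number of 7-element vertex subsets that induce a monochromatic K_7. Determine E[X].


Let X = Σ_S X_S over the C(20, 7) = 77520 subsets S of size 7, where X_S = 1 if the K_7 on S is monochromatic.
For a fixed S, the K_7 on S has C(7, 2) = 21 edges. P[all 21 edges red] = (1/2)^21, and likewise for blue, so P[monochromatic] = 2·(1/2)^21 = 2^{1 − 21} = 1/1048576.
By linearity: E[X] = C(20, 7) · 2^{1 − 21} = 77520 · 1/1048576 = 4845/65536.
Numerically: E[X] ≈ 0.0739.

E[X] = C(20,7)·2^(1−C(7,2)) = 4845/65536 ≈ 0.0739.


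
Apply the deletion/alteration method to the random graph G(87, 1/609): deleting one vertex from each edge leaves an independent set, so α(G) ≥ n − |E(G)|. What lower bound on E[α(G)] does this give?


E[|E(G)|] = C(87, 2)·p = 3741 · (1/609) = 43/7.
E[α(G)] ≥ n − E[|E(G)|] = 87 − 43/7 = 566/7.
Numerically: ≈ 80.8571.
(This is only a lower bound; the true E[α(G)] may be larger.)

E[α(G)] ≥ 566/7 ≈ 80.8571.


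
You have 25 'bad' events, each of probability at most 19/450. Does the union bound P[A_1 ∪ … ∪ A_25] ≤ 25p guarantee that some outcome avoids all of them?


Union bound: P[∪_{i=1}^{25} A_i] ≤ Σ_i P[A_i] ≤ 25·p = 25·(19/450) = 19/18.
Numerically: 19/18 ≈ 1.0555556.
Is 19/18 < 1? NO.
Since the bound 19/18 is ≥ 1, the union bound is uninformative here; it does NOT by itself certify existence.

25·p = 19/18 ≈ 1.0555556; existence NOT certified by the union bound.


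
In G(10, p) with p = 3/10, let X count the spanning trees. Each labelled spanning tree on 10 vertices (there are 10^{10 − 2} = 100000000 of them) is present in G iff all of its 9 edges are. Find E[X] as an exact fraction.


K_10 has 10^{10 − 2} = 100000000 labelled spanning trees.
For each such spanning tree H, let X_H = 1 if all 9 edges of H are present in G. Then P[X_H = 1] = p^{9} = (3/10)^{9} = 19683/1000000000.
Summing the indicators: E[X] = Σ_H E[X_H] = 100000000 · p^{9} = 100000000 · 19683/1000000000 = 19683/10.
Numerically: E[X] ≈ 1.97e+03.

E[X] = 100000000 · (3/10)^{9} = 19683/10 ≈ 1.97e+03.


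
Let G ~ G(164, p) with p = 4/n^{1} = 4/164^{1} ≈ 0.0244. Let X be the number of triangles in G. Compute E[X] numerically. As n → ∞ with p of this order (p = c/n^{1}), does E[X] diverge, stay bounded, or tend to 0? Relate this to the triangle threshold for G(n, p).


Number of potential triangles: C(164, 3) = 721764.
Each occurs with probability p³ ≈ (0.0244)³ ≈ 1.45094e-05.
By linearity: E[X] = C(164, 3)·p³ ≈ 721764 · 1.45094e-05 ≈ 10.472.
Here α = 1, so p = 4/n is exactly at the triangle threshold p ~ 1/n. Asymptotically E[X] → c³/6 = 4³/6 = 32/3 ≈ 10.667, a bounded constant. In this regime the triangle count is asymptotically Poisson(c³/6).

E[X] ≈ 10.472; in regime p = Θ(1/n^{1}) E[X] stays bounded (at the triangle threshold p ~ 1/n).


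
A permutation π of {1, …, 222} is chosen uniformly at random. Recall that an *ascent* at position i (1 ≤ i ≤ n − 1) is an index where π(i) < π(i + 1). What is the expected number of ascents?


Write X = Σ X_I over i = 1, …, 221, with X_I the indicator of one ascent.
There are 221 indicators.
For each fixed i, the pair (π(i), π(i+1)) is a uniformly random ordered pair of distinct values from {1, …, 222}; by symmetry P[π(i) < π(i+1)] = 1/2.
By linearity: E[X] = 221 · (1/2) = (222 − 1) · (1/2) = 221/2 ≈ 110.5000.

E[X] = 221/2 = 110.5000.


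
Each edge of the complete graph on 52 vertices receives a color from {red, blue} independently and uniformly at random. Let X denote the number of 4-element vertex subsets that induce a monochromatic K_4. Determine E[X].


Let X = Σ_S X_S over the C(52, 4) = 270725 subsets S of size 4, where X_S = 1 if the K_4 on S is monochromatic.
For a fixed S, the K_4 on S has C(4, 2) = 6 edges. P[all 6 edges red] = (1/2)^6, and likewise for blue, so P[monochromatic] = 2·(1/2)^6 = 2^{1 − 6} = 1/32.
By linearity of expectation: E[X] = C(52, 4) · 2^{1 − 6} = 270725 · 1/32 = 270725/32.
Numerically: E[X] ≈ 8460.1562.

E[X] = C(52,4)·2^(1−C(4,2)) = 270725/32 ≈ 8460.1562.


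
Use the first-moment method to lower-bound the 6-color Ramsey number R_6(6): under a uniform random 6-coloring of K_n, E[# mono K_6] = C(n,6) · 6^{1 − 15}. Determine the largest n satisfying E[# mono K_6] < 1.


We need C(n, 6) · 6^{1 − 15} < 1, i.e. C(n, 6) < 6^{15 − 1} = 78364164096.
Check values of n near the boundary:
  n = 194: C(194, 6) = 68482017072; 68482017072 < 78364164096? YES
  n = 195: C(195, 6) = 70656049360; 70656049360 < 78364164096? YES
  n = 196: C(196, 6) = 72887293024; 72887293024 < 78364164096? YES
  n = 197: C(197, 6) = 75176946208; 75176946208 < 78364164096? YES
  n = 198: C(198, 6) = 77526225777; 77526225777 < 78364164096? YES
  n = 199: C(199, 6) = 79936367511; 79936367511 < 78364164096? NO
  n = 200: C(200, 6) = 82408626300; 82408626300 < 78364164096? NO
The largest n with C(n, 6) < 78364164096 is n = 198 (where E[X] = 25842075259/26121388032 ≈ 0.989307). Hence R_6(6) > 198, i.e. R_6(6) ≥ 199.

Largest n = 198; hence R_6(6) > 198.


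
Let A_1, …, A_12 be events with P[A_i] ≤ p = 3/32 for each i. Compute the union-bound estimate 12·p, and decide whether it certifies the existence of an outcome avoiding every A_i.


Union bound: P[∪_{i=1}^{12} A_i] ≤ Σ_i P[A_i] ≤ 12·p = 12·(3/32) = 9/8.
Numerically: 9/8 ≈ 1.125.
Is 9/8 < 1? NO.
Since the bound 9/8 is ≥ 1, the union bound is uninformative here; it does NOT by itself certify existence.

12·p = 9/8 ≈ 1.125; existence NOT certified by the union bound.
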